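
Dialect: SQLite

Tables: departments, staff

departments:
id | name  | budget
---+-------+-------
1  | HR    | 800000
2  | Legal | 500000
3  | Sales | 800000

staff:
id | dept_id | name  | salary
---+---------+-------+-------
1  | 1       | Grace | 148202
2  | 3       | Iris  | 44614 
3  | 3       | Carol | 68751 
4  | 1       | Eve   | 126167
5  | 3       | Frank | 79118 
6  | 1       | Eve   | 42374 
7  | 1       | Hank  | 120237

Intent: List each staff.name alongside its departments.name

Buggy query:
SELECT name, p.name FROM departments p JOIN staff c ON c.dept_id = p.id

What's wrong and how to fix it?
Bug: 'name' exists in both joined tables, so the database can't tell which one is meant

Fix: Qualify the column with its table alias (c.name)

Corrected query:
SELECT c.name, p.name FROM departments p JOIN staff c ON c.dept_id = p.id

Result:
name  | name 
------+------
Grace | HR   
Iris  | Sales
Carol | Sales
Eve   | HR   
Frank | Sales
Eve   | HR   
Hank  | HR   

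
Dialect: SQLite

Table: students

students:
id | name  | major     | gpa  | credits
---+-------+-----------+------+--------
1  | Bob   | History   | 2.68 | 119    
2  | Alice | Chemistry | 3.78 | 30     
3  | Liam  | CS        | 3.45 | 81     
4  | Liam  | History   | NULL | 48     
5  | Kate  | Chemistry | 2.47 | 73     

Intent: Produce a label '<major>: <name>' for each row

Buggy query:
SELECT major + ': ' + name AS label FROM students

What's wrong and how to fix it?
Bug: '+' is numeric addition; on text columns SQLite converts them to 0 instead of concatenating

Fix: Replace + with || to concatenate text

Corrected query:
SELECT major || ': ' || name AS label FROM students

Result:
label           
----------------
History: Bob    
Chemistry: Alice
CS: Liam        
History: Liam   
Chemistry: Kate 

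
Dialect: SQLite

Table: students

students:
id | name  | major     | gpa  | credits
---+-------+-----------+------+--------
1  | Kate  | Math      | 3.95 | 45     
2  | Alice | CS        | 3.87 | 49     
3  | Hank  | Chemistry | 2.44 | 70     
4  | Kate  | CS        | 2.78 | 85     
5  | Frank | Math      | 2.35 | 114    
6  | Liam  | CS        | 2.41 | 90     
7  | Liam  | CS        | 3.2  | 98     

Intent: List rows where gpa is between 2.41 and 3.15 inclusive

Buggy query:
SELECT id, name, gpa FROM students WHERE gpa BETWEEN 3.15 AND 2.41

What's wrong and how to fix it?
Bug: The bounds are reversed; BETWEEN a AND b requires a <= b to match anything

Fix: Write BETWEEN 2.41 AND 3.15

Corrected query:
SELECT id, name, gpa FROM students WHERE gpa BETWEEN 2.41 AND 3.15

Result:
id | name | gpa 
---+------+-----
3  | Hank | 2.44
4  | Kate | 2.78
6  | Liam | 2.41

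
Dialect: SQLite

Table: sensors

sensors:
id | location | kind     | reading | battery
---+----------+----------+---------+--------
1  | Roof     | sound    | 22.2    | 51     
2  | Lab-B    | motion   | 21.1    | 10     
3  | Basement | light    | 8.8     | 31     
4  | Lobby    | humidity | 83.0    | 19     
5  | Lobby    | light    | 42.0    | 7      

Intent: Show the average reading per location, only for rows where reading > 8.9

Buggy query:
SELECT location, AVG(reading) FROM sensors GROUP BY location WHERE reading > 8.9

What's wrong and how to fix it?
Bug: WHERE cannot follow GROUP BY

Fix: Move the WHERE clause before GROUP BY

Corrected query:
SELECT location, AVG(reading) FROM sensors WHERE reading > 8.9 GROUP BY location

Result:
location | AVG(reading)
---------+-------------
Lab-B    | 21.1        
Lobby    | 62.5        
Roof     | 22.2        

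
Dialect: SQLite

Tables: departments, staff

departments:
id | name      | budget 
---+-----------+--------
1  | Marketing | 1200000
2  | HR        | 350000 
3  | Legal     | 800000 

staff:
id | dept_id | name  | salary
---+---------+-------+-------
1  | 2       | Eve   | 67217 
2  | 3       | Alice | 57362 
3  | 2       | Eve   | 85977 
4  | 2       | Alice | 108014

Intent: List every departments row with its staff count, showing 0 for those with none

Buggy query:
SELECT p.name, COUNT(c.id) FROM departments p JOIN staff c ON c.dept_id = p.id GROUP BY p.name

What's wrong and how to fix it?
Bug: An inner join excludes parents with zero children

Fix: Switch to LEFT JOIN to retain unmatched parent rows

Corrected query:
SELECT p.name, COUNT(c.id) FROM departments p LEFT JOIN staff c ON c.dept_id = p.id GROUP BY p.name

Result:
name      | COUNT(c.id)
----------+------------
HR        | 3          
Legal     | 1          
Marketing | 0          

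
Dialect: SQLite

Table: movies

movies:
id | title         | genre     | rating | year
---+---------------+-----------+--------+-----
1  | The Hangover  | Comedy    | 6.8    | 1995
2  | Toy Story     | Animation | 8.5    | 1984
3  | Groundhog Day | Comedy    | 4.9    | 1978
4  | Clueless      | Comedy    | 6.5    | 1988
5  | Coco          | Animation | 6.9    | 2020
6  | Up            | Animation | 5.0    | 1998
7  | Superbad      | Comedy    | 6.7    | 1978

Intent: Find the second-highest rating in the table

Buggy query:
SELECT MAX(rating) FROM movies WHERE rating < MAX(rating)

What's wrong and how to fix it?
Bug: The inner MAX is an aggregate inside WHERE, which is not allowed

Fix: Put the inner MAX in a scalar subquery

Corrected query:
SELECT MAX(rating) FROM movies WHERE rating < (SELECT MAX(rating) FROM movies)

Result:
MAX(rating)
-----------
6.9        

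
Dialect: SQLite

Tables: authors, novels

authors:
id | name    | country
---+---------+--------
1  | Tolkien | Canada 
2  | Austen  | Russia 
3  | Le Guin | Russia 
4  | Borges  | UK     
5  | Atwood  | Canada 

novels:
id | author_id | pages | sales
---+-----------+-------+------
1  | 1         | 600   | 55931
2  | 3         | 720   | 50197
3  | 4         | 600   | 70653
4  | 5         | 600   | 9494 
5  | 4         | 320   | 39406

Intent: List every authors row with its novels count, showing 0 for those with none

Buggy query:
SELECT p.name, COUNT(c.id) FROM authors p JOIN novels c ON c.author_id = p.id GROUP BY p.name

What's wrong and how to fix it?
Bug: An inner join excludes parents with zero children

Fix: Use LEFT JOIN so parents without children still appear (COUNT(c.id) gives 0)

Corrected query:
SELECT p.name, COUNT(c.id) FROM authors p LEFT JOIN novels c ON c.author_id = p.id GROUP BY p.name

Result:
name    | COUNT(c.id)
--------+------------
Atwood  | 1          
Austen  | 0          
Borges  | 2          
Le Guin | 1          
Tolkien | 1          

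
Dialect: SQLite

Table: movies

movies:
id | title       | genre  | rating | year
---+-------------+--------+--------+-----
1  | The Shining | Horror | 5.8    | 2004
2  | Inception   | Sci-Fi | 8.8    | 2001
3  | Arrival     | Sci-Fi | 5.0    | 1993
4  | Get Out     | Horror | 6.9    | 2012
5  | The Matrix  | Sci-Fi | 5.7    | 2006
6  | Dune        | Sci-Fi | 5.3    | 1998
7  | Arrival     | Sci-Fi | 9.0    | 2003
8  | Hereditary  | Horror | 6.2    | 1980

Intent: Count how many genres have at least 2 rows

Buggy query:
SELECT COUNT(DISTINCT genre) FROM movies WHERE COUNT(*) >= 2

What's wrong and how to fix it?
Bug: COUNT(*) cannot appear in WHERE; the per-group count doesn't exist yet

Fix: Use a subquery that GROUPs and filters with HAVING, then count its rows

Corrected query:
SELECT COUNT(*) FROM (SELECT genre FROM movies GROUP BY genre HAVING COUNT(*) >= 2)

Result:
COUNT(*)
--------
2       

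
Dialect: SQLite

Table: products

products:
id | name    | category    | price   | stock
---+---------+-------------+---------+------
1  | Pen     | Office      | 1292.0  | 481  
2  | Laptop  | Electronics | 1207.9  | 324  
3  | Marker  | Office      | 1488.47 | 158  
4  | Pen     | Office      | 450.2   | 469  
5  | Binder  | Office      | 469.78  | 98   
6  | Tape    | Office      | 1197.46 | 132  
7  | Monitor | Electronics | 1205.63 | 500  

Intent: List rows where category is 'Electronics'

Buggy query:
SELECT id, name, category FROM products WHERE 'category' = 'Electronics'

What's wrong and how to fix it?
Bug: 'category' in single quotes is a string literal, not the column; the comparison is literal-vs-literal and never true

Fix: Reference the column as category without single quotes

Corrected query:
SELECT id, name, category FROM products WHERE category = 'Electronics'

Result:
id | name    | category   
---+---------+------------
2  | Laptop  | Electronics
7  | Monitor | Electronics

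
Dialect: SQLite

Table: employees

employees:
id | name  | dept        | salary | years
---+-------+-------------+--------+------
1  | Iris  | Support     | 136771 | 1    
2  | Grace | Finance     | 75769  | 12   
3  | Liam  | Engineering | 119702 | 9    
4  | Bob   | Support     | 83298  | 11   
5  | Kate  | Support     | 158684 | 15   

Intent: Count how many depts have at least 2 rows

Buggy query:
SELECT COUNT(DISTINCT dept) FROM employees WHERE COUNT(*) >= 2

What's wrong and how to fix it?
Bug: COUNT(*) cannot appear in WHERE; the per-group count doesn't exist yet

Fix: Group first with HAVING COUNT(*) >= 2, then COUNT the resulting groups

Corrected query:
SELECT COUNT(*) FROM (SELECT dept FROM employees GROUP BY dept HAVING COUNT(*) >= 2)

Result:
COUNT(*)
--------
1       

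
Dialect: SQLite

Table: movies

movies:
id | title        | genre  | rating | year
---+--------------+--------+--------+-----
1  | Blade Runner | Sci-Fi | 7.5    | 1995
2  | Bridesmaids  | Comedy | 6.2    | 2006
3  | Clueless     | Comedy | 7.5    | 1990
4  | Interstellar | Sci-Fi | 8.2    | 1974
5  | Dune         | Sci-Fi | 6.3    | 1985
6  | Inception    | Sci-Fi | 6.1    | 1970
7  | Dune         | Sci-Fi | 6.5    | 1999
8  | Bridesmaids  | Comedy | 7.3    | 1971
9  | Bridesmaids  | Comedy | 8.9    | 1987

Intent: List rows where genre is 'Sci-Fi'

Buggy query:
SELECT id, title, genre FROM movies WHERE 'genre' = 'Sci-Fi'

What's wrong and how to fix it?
Bug: Single quotes denote string literals in SQL; the column name is being compared as a constant string

Fix: Remove the quotes around the column name (or use double quotes for an identifier)

Corrected query:
SELECT id, title, genre FROM movies WHERE genre = 'Sci-Fi'

Result:
id | title        | genre 
---+--------------+-------
1  | Blade Runner | Sci-Fi
4  | Interstellar | Sci-Fi
5  | Dune         | Sci-Fi
6  | Inception    | Sci-Fi
7  | Dune         | Sci-Fi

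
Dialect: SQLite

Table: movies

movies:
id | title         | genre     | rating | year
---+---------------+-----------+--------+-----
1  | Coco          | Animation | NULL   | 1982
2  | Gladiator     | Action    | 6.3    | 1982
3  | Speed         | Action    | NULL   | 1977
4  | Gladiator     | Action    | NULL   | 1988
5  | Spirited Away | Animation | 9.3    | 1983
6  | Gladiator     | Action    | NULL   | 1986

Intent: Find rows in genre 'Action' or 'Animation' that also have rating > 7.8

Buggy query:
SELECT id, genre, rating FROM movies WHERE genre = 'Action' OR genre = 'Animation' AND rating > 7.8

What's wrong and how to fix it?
Bug: AND binds tighter than OR, so this parses as genre = 'Action' OR (genre = 'Animation' AND rating > 7.8)

Fix: Add parentheses around the OR so the AND applies to both alternatives

Corrected query:
SELECT id, genre, rating FROM movies WHERE (genre = 'Action' OR genre = 'Animation') AND rating > 7.8

Result:
id | genre     | rating
---+-----------+-------
5  | Animation | 9.3   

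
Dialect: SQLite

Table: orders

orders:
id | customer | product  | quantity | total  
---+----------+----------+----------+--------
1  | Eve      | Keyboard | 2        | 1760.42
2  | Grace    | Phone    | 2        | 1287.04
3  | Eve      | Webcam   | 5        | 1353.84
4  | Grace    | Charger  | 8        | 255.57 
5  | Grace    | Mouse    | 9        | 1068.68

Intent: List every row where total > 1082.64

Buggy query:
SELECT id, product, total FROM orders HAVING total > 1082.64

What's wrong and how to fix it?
Bug: HAVING filters the output of aggregation, but this query has no GROUP BY and no aggregate functions, so SQLite rejects it (HAVING clause on a non-aggregate query); the condition here is per row

Fix: Use WHERE for row-level filtering

Corrected query:
SELECT id, product, total FROM orders WHERE total > 1082.64

Result:
id | product  | total  
---+----------+--------
1  | Keyboard | 1760.42
2  | Phone    | 1287.04
3  | Webcam   | 1353.84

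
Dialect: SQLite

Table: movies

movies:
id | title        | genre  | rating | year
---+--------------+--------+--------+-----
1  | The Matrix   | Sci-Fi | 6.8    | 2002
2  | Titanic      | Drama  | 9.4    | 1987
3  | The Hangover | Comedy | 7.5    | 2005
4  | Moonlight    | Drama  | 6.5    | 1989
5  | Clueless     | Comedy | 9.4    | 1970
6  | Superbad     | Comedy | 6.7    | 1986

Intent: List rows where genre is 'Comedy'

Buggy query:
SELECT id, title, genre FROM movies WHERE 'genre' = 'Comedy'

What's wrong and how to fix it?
Bug: Single quotes denote string literals in SQL; the column name is being compared as a constant string

Fix: Reference the column as genre without single quotes

Corrected query:
SELECT id, title, genre FROM movies WHERE genre = 'Comedy'

Result:
id | title        | genre 
---+--------------+-------
3  | The Hangover | Comedy
5  | Clueless     | Comedy
6  | Superbad     | Comedy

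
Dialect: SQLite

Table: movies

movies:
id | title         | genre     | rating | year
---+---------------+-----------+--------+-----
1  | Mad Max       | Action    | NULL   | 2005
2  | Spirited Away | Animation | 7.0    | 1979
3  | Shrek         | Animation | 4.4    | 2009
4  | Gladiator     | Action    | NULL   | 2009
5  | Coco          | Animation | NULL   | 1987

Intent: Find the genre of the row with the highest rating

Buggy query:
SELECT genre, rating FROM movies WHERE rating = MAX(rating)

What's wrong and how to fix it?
Bug: WHERE is evaluated per row; an aggregate over the whole table isn't defined there

Fix: Use a subquery: WHERE rating = (SELECT MAX(rating) FROM movies)

Corrected query:
SELECT genre, rating FROM movies WHERE rating = (SELECT MAX(rating) FROM movies)

Result:
genre     | rating
----------+-------
Animation | 7     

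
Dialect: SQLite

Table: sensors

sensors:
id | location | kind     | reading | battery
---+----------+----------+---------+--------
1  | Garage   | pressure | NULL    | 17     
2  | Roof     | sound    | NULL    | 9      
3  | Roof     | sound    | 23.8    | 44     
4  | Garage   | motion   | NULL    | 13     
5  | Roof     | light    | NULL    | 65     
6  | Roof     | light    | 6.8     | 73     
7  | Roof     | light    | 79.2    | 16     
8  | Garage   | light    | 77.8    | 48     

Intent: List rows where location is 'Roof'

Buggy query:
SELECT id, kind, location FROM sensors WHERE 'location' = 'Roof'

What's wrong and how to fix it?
Bug: Single quotes denote string literals in SQL; the column name is being compared as a constant string

Fix: Remove the quotes around the column name (or use double quotes for an identifier)

Corrected query:
SELECT id, kind, location FROM sensors WHERE location = 'Roof'

Result:
id | kind  | location
---+-------+---------
2  | sound | Roof    
3  | sound | Roof    
5  | light | Roof    
6  | light | Roof    
7  | light | Roof    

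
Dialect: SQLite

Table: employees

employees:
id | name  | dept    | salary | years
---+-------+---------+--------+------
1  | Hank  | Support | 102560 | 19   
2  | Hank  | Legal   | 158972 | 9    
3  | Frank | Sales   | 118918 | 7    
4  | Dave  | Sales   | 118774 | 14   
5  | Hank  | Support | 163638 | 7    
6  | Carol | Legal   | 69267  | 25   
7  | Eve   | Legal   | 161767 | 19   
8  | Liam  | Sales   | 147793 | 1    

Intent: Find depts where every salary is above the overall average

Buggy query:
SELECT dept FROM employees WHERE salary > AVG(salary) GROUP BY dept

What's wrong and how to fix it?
Bug: WHERE evaluates per row before aggregation, so AVG() is unavailable

Fix: Compute the overall average in a scalar subquery and compare each group's MIN against it in HAVING

Corrected query:
SELECT dept FROM employees GROUP BY dept HAVING MIN(salary) > (SELECT AVG(salary) FROM employees)

Result:
(no rows)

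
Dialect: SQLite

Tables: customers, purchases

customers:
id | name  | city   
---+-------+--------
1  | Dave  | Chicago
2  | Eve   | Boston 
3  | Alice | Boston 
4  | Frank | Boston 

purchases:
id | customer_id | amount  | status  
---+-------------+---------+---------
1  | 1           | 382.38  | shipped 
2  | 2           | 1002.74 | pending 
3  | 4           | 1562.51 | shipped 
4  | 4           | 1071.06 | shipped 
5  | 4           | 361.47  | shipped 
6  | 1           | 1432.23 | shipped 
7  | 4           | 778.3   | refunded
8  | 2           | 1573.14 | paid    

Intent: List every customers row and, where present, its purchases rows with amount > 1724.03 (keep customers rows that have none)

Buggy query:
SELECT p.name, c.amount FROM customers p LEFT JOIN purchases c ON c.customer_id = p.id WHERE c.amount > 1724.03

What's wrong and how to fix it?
Bug: Filtering c.amount in WHERE discards the NULL rows produced by LEFT JOIN, turning it into an inner join

Fix: Move the right-table condition into the ON clause so unmatched parents are kept

Corrected query:
SELECT p.name, c.amount FROM customers p LEFT JOIN purchases c ON c.customer_id = p.id AND c.amount > 1724.03

Result:
name  | amount
------+-------
Dave  | NULL  
Eve   | NULL  
Alice | NULL  
Frank | NULL  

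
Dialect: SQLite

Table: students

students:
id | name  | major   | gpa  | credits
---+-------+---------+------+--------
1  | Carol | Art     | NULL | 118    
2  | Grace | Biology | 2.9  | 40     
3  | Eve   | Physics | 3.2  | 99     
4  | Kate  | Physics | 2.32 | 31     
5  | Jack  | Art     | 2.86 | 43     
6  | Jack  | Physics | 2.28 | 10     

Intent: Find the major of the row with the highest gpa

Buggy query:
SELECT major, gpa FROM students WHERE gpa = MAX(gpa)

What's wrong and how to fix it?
Bug: MAX(gpa) is an aggregate and cannot be used directly in WHERE

Fix: Wrap MAX in a scalar subquery so WHERE compares against a single value

Corrected query:
SELECT major, gpa FROM students WHERE gpa = (SELECT MAX(gpa) FROM students)

Result:
major   | gpa
--------+----
Physics | 3.2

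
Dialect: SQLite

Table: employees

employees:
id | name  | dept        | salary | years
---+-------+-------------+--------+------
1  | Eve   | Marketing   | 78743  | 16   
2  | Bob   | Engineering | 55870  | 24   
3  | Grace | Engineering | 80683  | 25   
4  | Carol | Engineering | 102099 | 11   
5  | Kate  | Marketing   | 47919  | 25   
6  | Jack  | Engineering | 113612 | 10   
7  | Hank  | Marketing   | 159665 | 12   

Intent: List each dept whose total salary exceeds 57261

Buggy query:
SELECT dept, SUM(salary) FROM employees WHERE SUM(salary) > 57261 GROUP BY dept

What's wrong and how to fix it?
Bug: SUM(salary) is an aggregate, but WHERE filters rows before aggregation

Fix: Move the aggregate condition to a HAVING clause

Corrected query:
SELECT dept, SUM(salary) FROM employees GROUP BY dept HAVING SUM(salary) > 57261

Result:
dept        | SUM(salary)
------------+------------
Engineering | 352264     
Marketing   | 286327     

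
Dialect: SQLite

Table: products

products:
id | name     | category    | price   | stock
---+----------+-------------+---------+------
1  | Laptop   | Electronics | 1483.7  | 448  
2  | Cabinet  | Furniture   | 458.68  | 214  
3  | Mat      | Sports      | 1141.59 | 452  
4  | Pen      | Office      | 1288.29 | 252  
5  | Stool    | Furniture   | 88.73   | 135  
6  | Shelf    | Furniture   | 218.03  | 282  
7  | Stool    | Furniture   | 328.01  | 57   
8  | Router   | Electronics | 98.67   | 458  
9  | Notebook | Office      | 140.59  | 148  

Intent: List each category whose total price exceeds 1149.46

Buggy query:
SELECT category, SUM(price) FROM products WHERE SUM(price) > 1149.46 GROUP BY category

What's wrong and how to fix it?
Bug: WHERE runs before GROUP BY, so aggregates aren't available there

Fix: Move the aggregate condition to a HAVING clause

Corrected query:
SELECT category, SUM(price) FROM products GROUP BY category HAVING SUM(price) > 1149.46

Result:
category    | SUM(price)
------------+-----------
Electronics | 1582.37   
Office      | 1428.88   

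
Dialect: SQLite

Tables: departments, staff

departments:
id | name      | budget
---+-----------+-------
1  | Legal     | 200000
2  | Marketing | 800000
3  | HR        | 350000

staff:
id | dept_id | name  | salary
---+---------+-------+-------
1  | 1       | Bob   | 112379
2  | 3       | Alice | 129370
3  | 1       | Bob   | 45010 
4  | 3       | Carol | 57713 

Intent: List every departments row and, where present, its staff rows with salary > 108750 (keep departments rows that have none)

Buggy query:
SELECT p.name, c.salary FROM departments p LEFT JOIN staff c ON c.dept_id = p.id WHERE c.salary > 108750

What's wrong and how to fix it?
Bug: Filtering c.salary in WHERE discards the NULL rows produced by LEFT JOIN, turning it into an inner join

Fix: Put 'c.salary > 108750' in the JOIN's ON clause instead of WHERE

Corrected query:
SELECT p.name, c.salary FROM departments p LEFT JOIN staff c ON c.dept_id = p.id AND c.salary > 108750

Result:
name      | salary
----------+-------
Legal     | 112379
Marketing | NULL  
HR        | 129370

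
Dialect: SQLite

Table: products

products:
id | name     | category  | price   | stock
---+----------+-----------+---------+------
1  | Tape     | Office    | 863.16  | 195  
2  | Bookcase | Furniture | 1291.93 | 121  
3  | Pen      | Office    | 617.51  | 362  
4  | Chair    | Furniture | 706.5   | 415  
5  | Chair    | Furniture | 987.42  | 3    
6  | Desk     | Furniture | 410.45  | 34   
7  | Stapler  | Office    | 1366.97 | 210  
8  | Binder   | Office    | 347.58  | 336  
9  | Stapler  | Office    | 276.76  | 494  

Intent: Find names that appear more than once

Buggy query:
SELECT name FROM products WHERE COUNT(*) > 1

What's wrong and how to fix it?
Bug: COUNT(*) is an aggregate and cannot be used in WHERE

Fix: GROUP BY name, then filter groups with HAVING COUNT(*) > 1

Corrected query:
SELECT name FROM products GROUP BY name HAVING COUNT(*) > 1

Result:
name   
-------
Chair  
Stapler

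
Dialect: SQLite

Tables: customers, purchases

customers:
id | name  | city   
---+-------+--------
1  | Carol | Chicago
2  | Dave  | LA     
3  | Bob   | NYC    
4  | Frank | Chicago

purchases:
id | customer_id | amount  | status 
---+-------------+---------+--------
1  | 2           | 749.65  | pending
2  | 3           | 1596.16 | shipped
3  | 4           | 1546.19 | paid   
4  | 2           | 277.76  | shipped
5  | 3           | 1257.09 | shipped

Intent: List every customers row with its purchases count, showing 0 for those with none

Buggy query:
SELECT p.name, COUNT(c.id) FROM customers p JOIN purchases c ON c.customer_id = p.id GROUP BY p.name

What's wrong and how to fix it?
Bug: INNER JOIN drops customers rows that have no matching purchases rows

Fix: Use LEFT JOIN so parents without children still appear (COUNT(c.id) gives 0)

Corrected query:
SELECT p.name, COUNT(c.id) FROM customers p LEFT JOIN purchases c ON c.customer_id = p.id GROUP BY p.name

Result:
name  | COUNT(c.id)
------+------------
Bob   | 2          
Carol | 0          
Dave  | 2          
Frank | 1          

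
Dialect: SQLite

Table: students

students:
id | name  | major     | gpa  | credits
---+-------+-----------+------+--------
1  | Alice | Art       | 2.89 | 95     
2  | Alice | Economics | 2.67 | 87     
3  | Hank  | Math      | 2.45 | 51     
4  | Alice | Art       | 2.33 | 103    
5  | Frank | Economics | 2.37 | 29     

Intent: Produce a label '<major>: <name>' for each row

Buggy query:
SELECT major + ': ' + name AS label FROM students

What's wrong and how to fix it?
Bug: SQLite uses || for string concatenation; + coerces text to numbers (yielding 0)

Fix: Replace + with || to concatenate text

Corrected query:
SELECT major || ': ' || name AS label FROM students

Result:
label           
----------------
Art: Alice      
Economics: Alice
Math: Hank      
Art: Alice      
Economics: Frank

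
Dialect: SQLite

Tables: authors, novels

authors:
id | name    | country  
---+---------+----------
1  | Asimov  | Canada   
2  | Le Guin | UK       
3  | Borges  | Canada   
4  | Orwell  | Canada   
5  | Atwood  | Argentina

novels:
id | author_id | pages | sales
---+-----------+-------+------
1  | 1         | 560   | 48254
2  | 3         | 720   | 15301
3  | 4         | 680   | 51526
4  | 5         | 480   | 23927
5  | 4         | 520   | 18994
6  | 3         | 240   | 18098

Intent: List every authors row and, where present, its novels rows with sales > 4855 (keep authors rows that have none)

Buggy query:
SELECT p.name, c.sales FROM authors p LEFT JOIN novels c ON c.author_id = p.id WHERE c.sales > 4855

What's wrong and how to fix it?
Bug: Filtering c.sales in WHERE discards the NULL rows produced by LEFT JOIN, turning it into an inner join

Fix: Put 'c.sales > 4855' in the JOIN's ON clause instead of WHERE

Corrected query:
SELECT p.name, c.sales FROM authors p LEFT JOIN novels c ON c.author_id = p.id AND c.sales > 4855

Result:
name    | sales
--------+------
Asimov  | 48254
Le Guin | NULL 
Borges  | 15301
Borges  | 18098
Orwell  | 18994
Orwell  | 51526
Atwood  | 23927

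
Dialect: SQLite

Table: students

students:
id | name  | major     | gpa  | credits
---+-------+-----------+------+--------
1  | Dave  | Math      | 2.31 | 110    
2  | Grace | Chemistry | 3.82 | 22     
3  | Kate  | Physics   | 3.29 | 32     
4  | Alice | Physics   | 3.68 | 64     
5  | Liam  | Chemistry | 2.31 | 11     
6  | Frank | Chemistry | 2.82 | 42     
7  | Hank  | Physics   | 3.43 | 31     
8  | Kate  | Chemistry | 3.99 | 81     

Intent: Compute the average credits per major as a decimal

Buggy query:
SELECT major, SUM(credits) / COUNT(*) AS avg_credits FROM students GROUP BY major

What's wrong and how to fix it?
Bug: SUM(credits) and COUNT(*) are both integers; the division truncates the fractional part

Fix: Cast one side to REAL so the division keeps the fractional part

Corrected query:
SELECT major, SUM(credits) * 1.0 / COUNT(*) AS avg_credits FROM students GROUP BY major

Result:
major     | avg_credits
----------+------------
Chemistry | 39         
Math      | 110        
Physics   | 42.333333  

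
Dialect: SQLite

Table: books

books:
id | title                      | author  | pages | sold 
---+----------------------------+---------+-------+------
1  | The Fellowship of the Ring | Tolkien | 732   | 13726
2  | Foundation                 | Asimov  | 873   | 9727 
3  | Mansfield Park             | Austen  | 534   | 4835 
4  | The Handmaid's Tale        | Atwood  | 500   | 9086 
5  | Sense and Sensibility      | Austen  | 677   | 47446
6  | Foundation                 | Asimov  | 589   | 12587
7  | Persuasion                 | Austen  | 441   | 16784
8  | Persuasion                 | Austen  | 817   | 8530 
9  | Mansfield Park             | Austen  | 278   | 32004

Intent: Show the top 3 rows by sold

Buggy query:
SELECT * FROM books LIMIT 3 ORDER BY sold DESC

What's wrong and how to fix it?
Bug: ORDER BY cannot follow LIMIT; LIMIT is the final clause

Fix: Swap the clauses: ORDER BY first, then LIMIT

Corrected query:
SELECT * FROM books ORDER BY sold DESC LIMIT 3

Result:
id | title                 | author | pages | sold 
---+-----------------------+--------+-------+------
5  | Sense and Sensibility | Austen | 677   | 47446
9  | Mansfield Park        | Austen | 278   | 32004
7  | Persuasion            | Austen | 441   | 16784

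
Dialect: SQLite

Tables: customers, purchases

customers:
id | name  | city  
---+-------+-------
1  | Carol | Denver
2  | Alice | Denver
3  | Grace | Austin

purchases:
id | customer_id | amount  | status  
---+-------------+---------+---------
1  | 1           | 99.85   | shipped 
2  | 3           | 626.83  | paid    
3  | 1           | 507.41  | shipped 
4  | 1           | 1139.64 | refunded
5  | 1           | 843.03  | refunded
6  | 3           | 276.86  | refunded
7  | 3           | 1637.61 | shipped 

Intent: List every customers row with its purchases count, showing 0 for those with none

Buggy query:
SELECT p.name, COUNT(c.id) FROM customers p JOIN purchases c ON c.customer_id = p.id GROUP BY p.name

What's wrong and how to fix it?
Bug: An inner join excludes parents with zero children

Fix: Use LEFT JOIN so parents without children still appear (COUNT(c.id) gives 0)

Corrected query:
SELECT p.name, COUNT(c.id) FROM customers p LEFT JOIN purchases c ON c.customer_id = p.id GROUP BY p.name

Result:
name  | COUNT(c.id)
------+------------
Alice | 0          
Carol | 4          
Grace | 3          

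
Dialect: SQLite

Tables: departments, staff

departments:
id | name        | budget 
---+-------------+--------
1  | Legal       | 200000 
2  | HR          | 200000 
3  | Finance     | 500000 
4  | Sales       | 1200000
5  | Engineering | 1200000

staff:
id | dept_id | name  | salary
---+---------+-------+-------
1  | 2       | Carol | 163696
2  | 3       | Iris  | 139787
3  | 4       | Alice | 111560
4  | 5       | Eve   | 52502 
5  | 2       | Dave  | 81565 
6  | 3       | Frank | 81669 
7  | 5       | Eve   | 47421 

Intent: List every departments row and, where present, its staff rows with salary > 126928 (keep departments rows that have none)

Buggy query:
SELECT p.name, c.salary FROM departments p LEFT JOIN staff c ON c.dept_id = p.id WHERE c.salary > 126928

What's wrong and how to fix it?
Bug: A WHERE condition on the right-hand table after LEFT JOIN drops unmatched parents

Fix: Put 'c.salary > 126928' in the JOIN's ON clause instead of WHERE

Corrected query:
SELECT p.name, c.salary FROM departments p LEFT JOIN staff c ON c.dept_id = p.id AND c.salary > 126928

Result:
name        | salary
------------+-------
Legal       | NULL  
HR          | 163696
Finance     | 139787
Sales       | NULL  
Engineering | NULL  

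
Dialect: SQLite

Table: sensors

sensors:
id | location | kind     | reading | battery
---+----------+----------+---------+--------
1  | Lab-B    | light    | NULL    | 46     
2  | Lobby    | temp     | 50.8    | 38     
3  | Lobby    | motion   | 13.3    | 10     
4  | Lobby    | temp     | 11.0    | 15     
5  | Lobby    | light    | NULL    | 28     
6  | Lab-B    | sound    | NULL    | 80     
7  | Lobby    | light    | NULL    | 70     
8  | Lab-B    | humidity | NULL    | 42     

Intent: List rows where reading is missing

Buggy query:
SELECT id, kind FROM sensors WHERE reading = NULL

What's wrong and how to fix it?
Bug: '= NULL' is always unknown in SQL three-valued logic, so no rows match

Fix: Use IS NULL to test for NULL

Corrected query:
SELECT id, kind FROM sensors WHERE reading IS NULL

Result:
id | kind    
---+---------
1  | light   
5  | light   
6  | sound   
7  | light   
8  | humidity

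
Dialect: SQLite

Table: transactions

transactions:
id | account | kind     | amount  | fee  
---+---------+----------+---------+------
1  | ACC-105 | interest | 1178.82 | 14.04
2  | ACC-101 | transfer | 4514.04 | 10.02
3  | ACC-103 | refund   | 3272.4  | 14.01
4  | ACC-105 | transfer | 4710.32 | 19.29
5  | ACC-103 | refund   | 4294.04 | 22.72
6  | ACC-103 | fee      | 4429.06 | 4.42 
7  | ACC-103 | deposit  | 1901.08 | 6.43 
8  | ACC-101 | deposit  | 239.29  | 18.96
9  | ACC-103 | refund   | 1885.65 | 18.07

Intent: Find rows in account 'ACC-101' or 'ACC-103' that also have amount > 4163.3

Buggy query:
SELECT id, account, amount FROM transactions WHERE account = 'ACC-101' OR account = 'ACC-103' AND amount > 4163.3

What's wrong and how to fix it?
Bug: AND binds tighter than OR, so this parses as account = 'ACC-101' OR (account = 'ACC-103' AND amount > 4163.3)

Fix: Add parentheses around the OR so the AND applies to both alternatives

Corrected query:
SELECT id, account, amount FROM transactions WHERE (account = 'ACC-101' OR account = 'ACC-103') AND amount > 4163.3

Result:
id | account | amount 
---+---------+--------
2  | ACC-101 | 4514.04
5  | ACC-103 | 4294.04
6  | ACC-103 | 4429.06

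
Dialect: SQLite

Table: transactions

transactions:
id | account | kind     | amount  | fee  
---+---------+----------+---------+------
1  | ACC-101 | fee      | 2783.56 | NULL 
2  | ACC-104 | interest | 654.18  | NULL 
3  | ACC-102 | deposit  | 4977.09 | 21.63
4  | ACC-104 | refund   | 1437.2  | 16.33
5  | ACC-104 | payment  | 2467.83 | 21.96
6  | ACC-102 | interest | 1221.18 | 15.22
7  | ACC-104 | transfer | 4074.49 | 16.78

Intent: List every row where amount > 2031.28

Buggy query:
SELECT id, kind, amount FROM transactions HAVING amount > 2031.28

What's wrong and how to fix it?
Bug: HAVING filters the output of aggregation, but this query has no GROUP BY and no aggregate functions, so SQLite rejects it (HAVING clause on a non-aggregate query); the condition here is per row

Fix: Replace HAVING with WHERE since the condition applies to individual rows

Corrected query:
SELECT id, kind, amount FROM transactions WHERE amount > 2031.28

Result:
id | kind     | amount 
---+----------+--------
1  | fee      | 2783.56
3  | deposit  | 4977.09
5  | payment  | 2467.83
7  | transfer | 4074.49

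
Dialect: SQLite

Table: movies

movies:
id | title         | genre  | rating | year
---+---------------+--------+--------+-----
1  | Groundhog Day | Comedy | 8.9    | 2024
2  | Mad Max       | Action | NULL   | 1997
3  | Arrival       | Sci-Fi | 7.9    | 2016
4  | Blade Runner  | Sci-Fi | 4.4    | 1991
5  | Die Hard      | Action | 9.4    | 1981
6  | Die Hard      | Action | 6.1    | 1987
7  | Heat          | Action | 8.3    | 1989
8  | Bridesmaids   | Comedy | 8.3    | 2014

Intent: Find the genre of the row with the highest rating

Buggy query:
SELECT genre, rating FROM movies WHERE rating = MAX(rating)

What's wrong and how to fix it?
Bug: WHERE is evaluated per row; an aggregate over the whole table isn't defined there

Fix: Use a subquery: WHERE rating = (SELECT MAX(rating) FROM movies)

Corrected query:
SELECT genre, rating FROM movies WHERE rating = (SELECT MAX(rating) FROM movies)

Result:
genre  | rating
-------+-------
Action | 9.4   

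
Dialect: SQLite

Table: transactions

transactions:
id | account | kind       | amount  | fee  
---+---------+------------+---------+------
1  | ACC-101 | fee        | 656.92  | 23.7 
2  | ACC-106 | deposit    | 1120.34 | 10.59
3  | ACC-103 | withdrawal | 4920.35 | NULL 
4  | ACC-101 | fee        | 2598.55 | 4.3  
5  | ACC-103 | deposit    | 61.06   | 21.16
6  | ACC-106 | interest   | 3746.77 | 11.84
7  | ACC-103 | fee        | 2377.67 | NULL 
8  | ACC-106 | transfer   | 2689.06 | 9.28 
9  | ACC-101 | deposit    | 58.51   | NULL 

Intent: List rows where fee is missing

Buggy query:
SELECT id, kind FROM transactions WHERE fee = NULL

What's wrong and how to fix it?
Bug: Comparing to NULL with '=' never matches; NULL = NULL is unknown, not true

Fix: Use IS NULL to test for NULL

Corrected query:
SELECT id, kind FROM transactions WHERE fee IS NULL

Result:
id | kind      
---+-----------
3  | withdrawal
7  | fee       
9  | deposit   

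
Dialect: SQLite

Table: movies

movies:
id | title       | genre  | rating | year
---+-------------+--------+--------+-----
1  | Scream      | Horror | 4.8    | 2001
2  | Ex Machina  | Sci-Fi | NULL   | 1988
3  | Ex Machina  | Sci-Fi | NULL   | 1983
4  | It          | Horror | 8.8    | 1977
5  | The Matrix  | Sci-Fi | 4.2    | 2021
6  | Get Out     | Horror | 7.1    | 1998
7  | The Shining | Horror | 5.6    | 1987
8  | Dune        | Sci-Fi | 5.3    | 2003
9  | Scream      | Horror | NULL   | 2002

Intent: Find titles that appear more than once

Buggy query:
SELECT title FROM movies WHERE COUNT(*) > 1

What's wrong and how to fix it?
Bug: COUNT(*) is an aggregate and cannot be used in WHERE

Fix: GROUP BY title, then filter groups with HAVING COUNT(*) > 1

Corrected query:
SELECT title FROM movies GROUP BY title HAVING COUNT(*) > 1

Result:
title     
----------
Ex Machina
Scream    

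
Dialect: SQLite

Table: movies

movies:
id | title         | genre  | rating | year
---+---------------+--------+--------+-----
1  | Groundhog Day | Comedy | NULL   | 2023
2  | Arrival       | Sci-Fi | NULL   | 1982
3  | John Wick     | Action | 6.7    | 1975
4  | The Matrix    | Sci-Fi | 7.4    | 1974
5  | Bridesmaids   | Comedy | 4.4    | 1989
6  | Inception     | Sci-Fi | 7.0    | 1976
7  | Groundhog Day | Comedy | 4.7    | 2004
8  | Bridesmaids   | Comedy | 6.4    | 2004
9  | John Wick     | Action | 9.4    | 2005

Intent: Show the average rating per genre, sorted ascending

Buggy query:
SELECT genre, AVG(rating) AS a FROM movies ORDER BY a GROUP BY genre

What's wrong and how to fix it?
Bug: GROUP BY must precede ORDER BY

Fix: Reorder: SELECT … FROM … GROUP BY … ORDER BY …

Corrected query:
SELECT genre, AVG(rating) AS a FROM movies GROUP BY genre ORDER BY a

Result:
genre  | a       
-------+---------
Comedy | 5.166667
Sci-Fi | 7.2     
Action | 8.05    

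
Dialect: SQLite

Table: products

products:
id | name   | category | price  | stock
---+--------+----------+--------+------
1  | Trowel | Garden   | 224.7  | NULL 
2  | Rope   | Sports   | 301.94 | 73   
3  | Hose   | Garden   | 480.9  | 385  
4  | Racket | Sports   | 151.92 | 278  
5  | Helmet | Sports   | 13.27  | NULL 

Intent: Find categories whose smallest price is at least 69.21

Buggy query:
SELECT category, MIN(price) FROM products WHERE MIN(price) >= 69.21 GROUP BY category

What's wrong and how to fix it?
Bug: Aggregates like MIN are computed per group after WHERE runs

Fix: Replace WHERE with HAVING after the GROUP BY

Corrected query:
SELECT category, MIN(price) FROM products GROUP BY category HAVING MIN(price) >= 69.21

Result:
category | MIN(price)
---------+-----------
Garden   | 224.7     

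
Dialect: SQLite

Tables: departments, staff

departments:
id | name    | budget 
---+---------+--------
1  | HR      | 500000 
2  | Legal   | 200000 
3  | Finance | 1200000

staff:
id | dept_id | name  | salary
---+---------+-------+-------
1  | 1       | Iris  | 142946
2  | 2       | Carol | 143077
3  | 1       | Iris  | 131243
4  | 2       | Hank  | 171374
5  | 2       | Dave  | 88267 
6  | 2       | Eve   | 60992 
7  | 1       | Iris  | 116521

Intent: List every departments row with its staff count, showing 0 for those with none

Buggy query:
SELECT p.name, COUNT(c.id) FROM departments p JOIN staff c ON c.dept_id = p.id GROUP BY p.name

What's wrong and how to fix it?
Bug: An inner join excludes parents with zero children

Fix: Switch to LEFT JOIN to retain unmatched parent rows

Corrected query:
SELECT p.name, COUNT(c.id) FROM departments p LEFT JOIN staff c ON c.dept_id = p.id GROUP BY p.name

Result:
name    | COUNT(c.id)
--------+------------
Finance | 0          
HR      | 3          
Legal   | 4          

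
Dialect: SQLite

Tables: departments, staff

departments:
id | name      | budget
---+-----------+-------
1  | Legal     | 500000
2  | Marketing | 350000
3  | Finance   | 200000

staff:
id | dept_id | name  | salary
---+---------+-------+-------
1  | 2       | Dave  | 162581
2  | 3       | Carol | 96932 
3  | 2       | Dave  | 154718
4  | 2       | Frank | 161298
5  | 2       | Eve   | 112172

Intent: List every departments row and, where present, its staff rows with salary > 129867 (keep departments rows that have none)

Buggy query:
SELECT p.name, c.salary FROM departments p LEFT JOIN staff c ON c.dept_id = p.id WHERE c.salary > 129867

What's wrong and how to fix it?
Bug: A WHERE condition on the right-hand table after LEFT JOIN drops unmatched parents

Fix: Put 'c.salary > 129867' in the JOIN's ON clause instead of WHERE

Corrected query:
SELECT p.name, c.salary FROM departments p LEFT JOIN staff c ON c.dept_id = p.id AND c.salary > 129867

Result:
name      | salary
----------+-------
Legal     | NULL  
Marketing | 154718
Marketing | 161298
Marketing | 162581
Finance   | NULL  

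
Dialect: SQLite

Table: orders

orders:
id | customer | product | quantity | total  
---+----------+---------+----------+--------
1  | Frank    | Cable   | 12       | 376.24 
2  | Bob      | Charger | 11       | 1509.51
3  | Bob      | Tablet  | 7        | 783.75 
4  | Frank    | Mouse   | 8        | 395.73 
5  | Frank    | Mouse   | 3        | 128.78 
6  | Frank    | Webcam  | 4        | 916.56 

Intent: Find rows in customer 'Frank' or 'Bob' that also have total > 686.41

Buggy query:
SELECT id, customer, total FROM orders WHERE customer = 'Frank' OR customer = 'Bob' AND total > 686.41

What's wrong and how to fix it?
Bug: Without parentheses, AND is evaluated before OR, so the total filter only applies to the 'Bob' branch

Fix: Group the OR with parentheses (or use IN), then AND the threshold

Corrected query:
SELECT id, customer, total FROM orders WHERE (customer = 'Frank' OR customer = 'Bob') AND total > 686.41

Result:
id | customer | total  
---+----------+--------
2  | Bob      | 1509.51
3  | Bob      | 783.75 
6  | Frank    | 916.56 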